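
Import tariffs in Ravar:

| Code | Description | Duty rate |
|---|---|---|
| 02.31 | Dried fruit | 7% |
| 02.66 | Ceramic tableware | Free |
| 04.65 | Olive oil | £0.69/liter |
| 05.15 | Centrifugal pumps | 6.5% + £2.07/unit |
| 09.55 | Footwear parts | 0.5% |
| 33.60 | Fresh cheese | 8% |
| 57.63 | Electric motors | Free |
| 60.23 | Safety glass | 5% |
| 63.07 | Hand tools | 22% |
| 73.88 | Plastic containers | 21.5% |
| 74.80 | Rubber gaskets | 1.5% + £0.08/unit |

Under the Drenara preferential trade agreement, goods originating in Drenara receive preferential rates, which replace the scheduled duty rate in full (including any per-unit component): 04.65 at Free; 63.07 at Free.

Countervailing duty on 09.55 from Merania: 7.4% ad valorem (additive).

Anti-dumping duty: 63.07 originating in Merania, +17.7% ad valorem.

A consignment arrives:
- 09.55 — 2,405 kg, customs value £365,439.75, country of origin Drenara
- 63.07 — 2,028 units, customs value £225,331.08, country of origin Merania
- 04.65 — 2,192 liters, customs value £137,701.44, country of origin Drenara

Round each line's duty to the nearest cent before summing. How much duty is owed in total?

£91,283.64

Line 1 (09.55, Drenara, 2,405 kg, £365,439.75):
Base rate for 09.55 is 0.5%.
Origin Drenara is the FTA partner but 09.55 is not on the preference list; base rate stands.
The additional-duty order on 09.55 targets Merania, not Drenara; it does not apply.
Duty = £365,439.75 × 0.5% = £1,827.20.
Line 2 (63.07, Merania, 2,028 units, £225,331.08):
Base rate for 63.07 is 22%.
63.07 has an FTA preferential rate, but origin Merania is not Drenara; base rate stands.
Additional duty on 63.07 from Merania: +17.7%. Applied ad valorem rate: 22% + 17.7% = 39.7%.
Duty = £225,331.08 × 39.7% = £89,456.44.
Line 3 (04.65, Drenara, 2,192 liters, £137,701.44):
Base rate for 04.65 is £0.69/liter.
Origin Drenara qualifies under the Ravar–Drenara agreement and 04.65 is covered: preferential rate Free applies instead.
Duty = £137,701.44 × 0% = £0.00.
Total = £1,827.20 + £89,456.44 + £0.00 = £91,283.64.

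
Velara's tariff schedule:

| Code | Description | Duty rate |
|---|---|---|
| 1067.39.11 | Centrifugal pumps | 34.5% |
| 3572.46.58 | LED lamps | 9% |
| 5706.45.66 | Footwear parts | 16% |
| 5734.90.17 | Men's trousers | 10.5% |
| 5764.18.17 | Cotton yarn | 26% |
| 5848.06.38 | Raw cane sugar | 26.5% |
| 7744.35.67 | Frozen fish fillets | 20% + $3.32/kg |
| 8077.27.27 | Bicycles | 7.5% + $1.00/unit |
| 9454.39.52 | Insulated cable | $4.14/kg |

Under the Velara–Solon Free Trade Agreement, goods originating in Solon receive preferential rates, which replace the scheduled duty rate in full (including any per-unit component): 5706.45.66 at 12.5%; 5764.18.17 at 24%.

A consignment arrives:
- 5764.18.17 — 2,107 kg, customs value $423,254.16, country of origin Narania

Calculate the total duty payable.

Line 1 (5764.18.17, Narania, 2,107 kg, $423,254.16):
Base rate for 5764.18.17 is 26%.
5764.18.17 has an FTA preferential rate, but origin Narania is not Solon; base rate stands.
Duty = $423,254.16 × 26% = $110,046.08.

$110,046.08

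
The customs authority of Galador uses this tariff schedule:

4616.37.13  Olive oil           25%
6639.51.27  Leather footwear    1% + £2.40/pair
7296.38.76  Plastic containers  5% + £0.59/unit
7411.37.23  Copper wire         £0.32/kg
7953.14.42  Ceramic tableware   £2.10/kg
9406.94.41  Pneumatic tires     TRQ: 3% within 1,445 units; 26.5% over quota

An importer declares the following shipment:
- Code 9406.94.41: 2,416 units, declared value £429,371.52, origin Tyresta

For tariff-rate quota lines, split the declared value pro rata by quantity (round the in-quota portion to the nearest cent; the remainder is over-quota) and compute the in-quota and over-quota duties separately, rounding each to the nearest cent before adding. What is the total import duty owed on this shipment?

Line 1 (9406.94.41, Tyresta, 2,416 units, £429,371.52):
Code 9406.94.41 is under a tariff-rate quota (threshold 1,445 units). In-quota: 1,445 units at 3%; over-quota: 971 units at 26.5%.
Pro-rata value split: in-quota = £429,371.52 × 1,445/2,416 = £256,805.40; over-quota = £429,371.52 − £256,805.40 = £172,566.12.
In-quota duty = £256,805.40 × 3% = £7,704.16. Over-quota duty = £172,566.12 × 26.5% = £45,730.02.
Line duty = £7,704.16 + £45,730.02 = £53,434.18.

£53,434.18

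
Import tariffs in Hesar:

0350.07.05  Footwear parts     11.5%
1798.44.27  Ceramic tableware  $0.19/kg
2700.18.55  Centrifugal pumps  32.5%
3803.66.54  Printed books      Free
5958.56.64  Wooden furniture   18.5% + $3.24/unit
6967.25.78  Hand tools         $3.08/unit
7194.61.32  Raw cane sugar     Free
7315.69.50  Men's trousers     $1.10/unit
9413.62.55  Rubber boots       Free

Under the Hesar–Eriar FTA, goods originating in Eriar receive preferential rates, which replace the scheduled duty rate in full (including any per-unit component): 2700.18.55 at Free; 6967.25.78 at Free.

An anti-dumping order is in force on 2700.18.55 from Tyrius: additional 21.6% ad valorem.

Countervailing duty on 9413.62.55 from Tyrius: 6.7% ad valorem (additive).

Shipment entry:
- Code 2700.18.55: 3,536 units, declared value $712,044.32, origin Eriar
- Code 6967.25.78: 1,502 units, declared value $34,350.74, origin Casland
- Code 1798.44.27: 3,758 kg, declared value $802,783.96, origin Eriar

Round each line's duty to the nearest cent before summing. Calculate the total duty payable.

$5,340.18

Line 1 (2700.18.55, Eriar, 3,536 units, $712,044.32):
Base rate for 2700.18.55 is 32.5%.
Origin Eriar qualifies under the Hesar–Eriar agreement and 2700.18.55 is covered: preferential rate Free applies instead.
The additional-duty order on 2700.18.55 targets Tyrius, not Eriar; it does not apply.
Duty = $712,044.32 × 0% = $0.00.
Line 2 (6967.25.78, Casland, 1,502 units, $34,350.74):
Base rate for 6967.25.78 is $3.08/unit.
6967.25.78 has an FTA preferential rate, but origin Casland is not Eriar; base rate stands.
Duty = 1,502 × $3.08 = $4,626.16.
Line 3 (1798.44.27, Eriar, 3,758 kg, $802,783.96):
Base rate for 1798.44.27 is $0.19/kg.
Origin Eriar is the FTA partner but 1798.44.27 is not on the preference list; base rate stands.
Duty = 3,758 × $0.19 = $714.02.
Total = $0.00 + $4,626.16 + $714.02 = $5,340.18.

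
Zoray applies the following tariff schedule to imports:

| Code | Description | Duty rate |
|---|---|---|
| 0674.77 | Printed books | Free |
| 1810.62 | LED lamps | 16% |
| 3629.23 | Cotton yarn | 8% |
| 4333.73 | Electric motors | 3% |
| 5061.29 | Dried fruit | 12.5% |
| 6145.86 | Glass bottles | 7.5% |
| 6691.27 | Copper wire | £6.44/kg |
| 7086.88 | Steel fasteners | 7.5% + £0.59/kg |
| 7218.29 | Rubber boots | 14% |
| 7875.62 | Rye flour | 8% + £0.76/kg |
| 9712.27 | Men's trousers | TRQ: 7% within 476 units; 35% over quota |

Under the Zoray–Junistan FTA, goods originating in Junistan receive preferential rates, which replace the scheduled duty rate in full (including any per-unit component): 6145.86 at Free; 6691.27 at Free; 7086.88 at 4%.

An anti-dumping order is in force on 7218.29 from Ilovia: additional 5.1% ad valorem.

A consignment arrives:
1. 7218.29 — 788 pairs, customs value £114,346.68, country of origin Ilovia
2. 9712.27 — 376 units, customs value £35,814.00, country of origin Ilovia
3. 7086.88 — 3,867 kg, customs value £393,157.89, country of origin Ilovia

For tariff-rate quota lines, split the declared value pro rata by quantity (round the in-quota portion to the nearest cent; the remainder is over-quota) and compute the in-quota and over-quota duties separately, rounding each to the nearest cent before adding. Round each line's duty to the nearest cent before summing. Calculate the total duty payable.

£56,115.57

Line 1 (7218.29, Ilovia, 788 pairs, £114,346.68):
Base rate for 7218.29 is 14%.
Additional duty on 7218.29 from Ilovia: +5.1%. Applied ad valorem rate: 14% + 5.1% = 19.1%.
Duty = £114,346.68 × 19.1% = £21,840.22.
Line 2 (9712.27, Ilovia, 376 units, £35,814.00):
Code 9712.27 is under a tariff-rate quota (threshold 476 units). Quantity 376 units is within the quota, so the in-quota rate 7% applies to the full value.
Duty = £35,814.00 × 7% = £2,506.98.
Line 3 (7086.88, Ilovia, 3,867 kg, £393,157.89):
Base rate for 7086.88 is 7.5% + £0.59/kg.
7086.88 has an FTA preferential rate, but origin Ilovia is not Junistan; base rate stands.
Duty = £393,157.89 × 7.5% + 3,867 × £0.59 = £31,768.37.
Total = £21,840.22 + £2,506.98 + £31,768.37 = £56,115.57.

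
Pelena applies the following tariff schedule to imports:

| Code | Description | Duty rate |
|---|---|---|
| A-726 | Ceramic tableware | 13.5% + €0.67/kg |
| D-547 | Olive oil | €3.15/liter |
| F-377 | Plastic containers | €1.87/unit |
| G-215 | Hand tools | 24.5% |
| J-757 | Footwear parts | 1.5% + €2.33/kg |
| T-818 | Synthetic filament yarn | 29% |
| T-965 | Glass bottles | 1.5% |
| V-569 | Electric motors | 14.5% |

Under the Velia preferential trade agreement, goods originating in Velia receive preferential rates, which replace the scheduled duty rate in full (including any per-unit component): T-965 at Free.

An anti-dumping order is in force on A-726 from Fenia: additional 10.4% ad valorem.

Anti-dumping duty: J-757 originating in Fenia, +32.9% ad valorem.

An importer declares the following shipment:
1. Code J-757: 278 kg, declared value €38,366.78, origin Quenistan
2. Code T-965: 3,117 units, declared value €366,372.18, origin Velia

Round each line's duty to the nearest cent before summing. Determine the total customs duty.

Line 1 (J-757, Quenistan, 278 kg, €38,366.78):
Base rate for J-757 is 1.5% + €2.33/kg.
The additional-duty order on J-757 targets Fenia, not Quenistan; it does not apply.
Duty = €38,366.78 × 1.5% + 278 × €2.33 = €1,223.24.
Line 2 (T-965, Velia, 3,117 units, €366,372.18):
Base rate for T-965 is 1.5%.
Origin Velia qualifies under the Pelena–Velia agreement and T-965 is covered: preferential rate Free applies instead.
Duty = €366,372.18 × 0% = €0.00.
Total = €1,223.24 + €0.00 = €1,223.24.

€1,223.24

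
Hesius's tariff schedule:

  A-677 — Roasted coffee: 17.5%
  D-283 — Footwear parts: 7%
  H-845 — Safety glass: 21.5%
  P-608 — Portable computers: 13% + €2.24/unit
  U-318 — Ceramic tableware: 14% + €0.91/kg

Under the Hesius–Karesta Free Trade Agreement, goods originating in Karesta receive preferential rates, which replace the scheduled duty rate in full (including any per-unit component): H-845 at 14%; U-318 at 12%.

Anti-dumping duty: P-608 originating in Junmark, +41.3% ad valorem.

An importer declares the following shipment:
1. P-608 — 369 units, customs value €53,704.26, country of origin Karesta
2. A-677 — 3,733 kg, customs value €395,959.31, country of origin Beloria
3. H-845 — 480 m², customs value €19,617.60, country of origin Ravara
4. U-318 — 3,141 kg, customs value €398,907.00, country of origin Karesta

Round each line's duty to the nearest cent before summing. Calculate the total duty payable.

Line 1 (P-608, Karesta, 369 units, €53,704.26):
Base rate for P-608 is 13% + €2.24/unit.
Origin Karesta is the FTA partner but P-608 is not on the preference list; base rate stands.
The additional-duty order on P-608 targets Junmark, not Karesta; it does not apply.
Duty = €53,704.26 × 13% + 369 × €2.24 = €7,808.11.
Line 2 (A-677, Beloria, 3,733 kg, €395,959.31):
Base rate for A-677 is 17.5%.
Duty = €395,959.31 × 17.5% = €69,292.88.
Line 3 (H-845, Ravara, 480 m², €19,617.60):
Base rate for H-845 is 21.5%.
H-845 has an FTA preferential rate, but origin Ravara is not Karesta; base rate stands.
Duty = €19,617.60 × 21.5% = €4,217.78.
Line 4 (U-318, Karesta, 3,141 kg, €398,907.00):
Base rate for U-318 is 14% + €0.91/kg.
Origin Karesta qualifies under the Hesius–Karesta agreement and U-318 is covered: preferential rate 12% applies instead.
Duty = €398,907.00 × 12% = €47,868.84.
Total = €7,808.11 + €69,292.88 + €4,217.78 + €47,868.84 = €129,187.61.

€129,187.61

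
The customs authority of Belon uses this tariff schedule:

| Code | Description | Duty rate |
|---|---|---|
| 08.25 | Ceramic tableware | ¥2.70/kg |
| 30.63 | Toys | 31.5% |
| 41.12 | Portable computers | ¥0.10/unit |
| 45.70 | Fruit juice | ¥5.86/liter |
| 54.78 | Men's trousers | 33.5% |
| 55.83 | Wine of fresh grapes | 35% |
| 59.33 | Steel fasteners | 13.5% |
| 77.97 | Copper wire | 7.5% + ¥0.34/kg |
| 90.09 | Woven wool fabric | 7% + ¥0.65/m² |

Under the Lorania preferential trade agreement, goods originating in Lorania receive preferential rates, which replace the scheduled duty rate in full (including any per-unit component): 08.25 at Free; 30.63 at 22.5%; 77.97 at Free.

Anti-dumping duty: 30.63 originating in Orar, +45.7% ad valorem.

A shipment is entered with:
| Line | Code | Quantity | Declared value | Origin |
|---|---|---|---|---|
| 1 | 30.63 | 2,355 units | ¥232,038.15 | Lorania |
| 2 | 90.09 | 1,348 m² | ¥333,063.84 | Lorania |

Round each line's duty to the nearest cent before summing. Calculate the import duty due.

¥76,399.25

Line 1 (30.63, Lorania, 2,355 units, ¥232,038.15):
Base rate for 30.63 is 31.5%.
Origin Lorania qualifies under the Belon–Lorania agreement and 30.63 is covered: preferential rate 22.5% applies instead.
The additional-duty order on 30.63 targets Orar, not Lorania; it does not apply.
Duty = ¥232,038.15 × 22.5% = ¥52,208.58.
Line 2 (90.09, Lorania, 1,348 m², ¥333,063.84):
Base rate for 90.09 is 7% + ¥0.65/m².
Origin Lorania is the FTA partner but 90.09 is not on the preference list; base rate stands.
Duty = ¥333,063.84 × 7% + 1,348 × ¥0.65 = ¥24,190.67.
Total = ¥52,208.58 + ¥24,190.67 = ¥76,399.25.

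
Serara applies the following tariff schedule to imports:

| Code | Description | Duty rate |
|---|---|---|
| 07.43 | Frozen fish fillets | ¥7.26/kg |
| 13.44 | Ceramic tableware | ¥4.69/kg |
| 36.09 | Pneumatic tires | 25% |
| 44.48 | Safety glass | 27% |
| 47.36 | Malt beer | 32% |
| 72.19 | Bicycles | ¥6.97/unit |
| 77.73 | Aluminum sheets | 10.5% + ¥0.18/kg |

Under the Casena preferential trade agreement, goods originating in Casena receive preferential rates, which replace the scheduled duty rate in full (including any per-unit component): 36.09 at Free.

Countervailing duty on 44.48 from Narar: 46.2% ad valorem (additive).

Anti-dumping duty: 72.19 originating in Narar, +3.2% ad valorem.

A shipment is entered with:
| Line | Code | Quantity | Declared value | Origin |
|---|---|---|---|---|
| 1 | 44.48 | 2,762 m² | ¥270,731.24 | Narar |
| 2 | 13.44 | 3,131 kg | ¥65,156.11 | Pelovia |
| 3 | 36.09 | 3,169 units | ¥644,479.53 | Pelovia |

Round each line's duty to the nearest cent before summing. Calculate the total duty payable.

Line 1 (44.48, Narar, 2,762 m², ¥270,731.24):
Base rate for 44.48 is 27%.
Additional duty on 44.48 from Narar: +46.2%. Applied ad valorem rate: 27% + 46.2% = 73.2%.
Duty = ¥270,731.24 × 73.2% = ¥198,175.27.
Line 2 (13.44, Pelovia, 3,131 kg, ¥65,156.11):
Base rate for 13.44 is ¥4.69/kg.
Duty = 3,131 × ¥4.69 = ¥14,684.39.
Line 3 (36.09, Pelovia, 3,169 units, ¥644,479.53):
Base rate for 36.09 is 25%.
36.09 has an FTA preferential rate, but origin Pelovia is not Casena; base rate stands.
Duty = ¥644,479.53 × 25% = ¥161,119.88.
Total = ¥198,175.27 + ¥14,684.39 + ¥161,119.88 = ¥373,979.54.

¥373,979.54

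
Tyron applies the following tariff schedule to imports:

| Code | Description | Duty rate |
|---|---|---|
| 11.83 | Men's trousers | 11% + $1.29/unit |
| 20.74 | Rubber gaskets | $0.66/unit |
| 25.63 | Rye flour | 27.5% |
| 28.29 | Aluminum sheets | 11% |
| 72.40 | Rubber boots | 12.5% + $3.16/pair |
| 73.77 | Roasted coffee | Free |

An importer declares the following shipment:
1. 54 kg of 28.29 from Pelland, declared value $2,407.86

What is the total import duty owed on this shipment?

Line 1 (28.29, Pelland, 54 kg, $2,407.86):
Base rate for 28.29 is 11%.
Duty = $2,407.86 × 11% = $264.86.

$264.86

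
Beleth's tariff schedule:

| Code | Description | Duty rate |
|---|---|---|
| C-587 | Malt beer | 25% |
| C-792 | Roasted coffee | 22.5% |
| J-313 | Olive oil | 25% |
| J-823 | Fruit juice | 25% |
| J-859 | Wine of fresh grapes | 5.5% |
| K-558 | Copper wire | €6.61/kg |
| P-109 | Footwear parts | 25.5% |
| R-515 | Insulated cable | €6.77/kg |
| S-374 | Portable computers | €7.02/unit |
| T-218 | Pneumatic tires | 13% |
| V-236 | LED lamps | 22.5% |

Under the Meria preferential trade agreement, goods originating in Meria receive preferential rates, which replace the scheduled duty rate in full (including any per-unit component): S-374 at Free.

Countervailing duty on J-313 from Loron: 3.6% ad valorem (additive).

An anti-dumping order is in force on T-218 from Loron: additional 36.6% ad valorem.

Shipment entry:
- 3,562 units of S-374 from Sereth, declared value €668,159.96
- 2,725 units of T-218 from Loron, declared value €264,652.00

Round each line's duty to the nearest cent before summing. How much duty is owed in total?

€156,272.63

Line 1 (S-374, Sereth, 3,562 units, €668,159.96):
Base rate for S-374 is €7.02/unit.
S-374 has an FTA preferential rate, but origin Sereth is not Meria; base rate stands.
Duty = 3,562 × €7.02 = €25,005.24.
Line 2 (T-218, Loron, 2,725 units, €264,652.00):
Base rate for T-218 is 13%.
Additional duty on T-218 from Loron: +36.6%. Applied ad valorem rate: 13% + 36.6% = 49.6%.
Duty = €264,652.00 × 49.6% = €131,267.39.
Total = €25,005.24 + €131,267.39 = €156,272.63.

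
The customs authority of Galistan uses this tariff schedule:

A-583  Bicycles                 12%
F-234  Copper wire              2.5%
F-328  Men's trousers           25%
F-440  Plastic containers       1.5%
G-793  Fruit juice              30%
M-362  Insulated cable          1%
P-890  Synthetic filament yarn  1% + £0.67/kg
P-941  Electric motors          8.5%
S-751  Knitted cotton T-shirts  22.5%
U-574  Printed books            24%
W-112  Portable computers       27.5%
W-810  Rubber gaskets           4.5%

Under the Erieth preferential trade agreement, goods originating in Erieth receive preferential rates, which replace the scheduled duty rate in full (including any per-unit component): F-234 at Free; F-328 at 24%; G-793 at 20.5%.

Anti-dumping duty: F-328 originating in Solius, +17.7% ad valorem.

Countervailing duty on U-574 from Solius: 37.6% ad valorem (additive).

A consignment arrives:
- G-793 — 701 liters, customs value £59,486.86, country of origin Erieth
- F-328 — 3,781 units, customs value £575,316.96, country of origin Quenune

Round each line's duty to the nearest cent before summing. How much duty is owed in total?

Line 1 (G-793, Erieth, 701 liters, £59,486.86):
Base rate for G-793 is 30%.
Origin Erieth qualifies under the Galistan–Erieth agreement and G-793 is covered: preferential rate 20.5% applies instead.
Duty = £59,486.86 × 20.5% = £12,194.81.
Line 2 (F-328, Quenune, 3,781 units, £575,316.96):
Base rate for F-328 is 25%.
F-328 has an FTA preferential rate, but origin Quenune is not Erieth; base rate stands.
The additional-duty order on F-328 targets Solius, not Quenune; it does not apply.
Duty = £575,316.96 × 25% = £143,829.24.
Total = £12,194.81 + £143,829.24 = £156,024.05.

£156,024.05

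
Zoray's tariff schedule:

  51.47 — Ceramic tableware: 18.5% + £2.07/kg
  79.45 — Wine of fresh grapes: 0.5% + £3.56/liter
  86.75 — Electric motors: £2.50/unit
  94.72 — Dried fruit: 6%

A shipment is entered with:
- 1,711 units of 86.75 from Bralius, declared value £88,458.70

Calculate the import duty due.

Line 1 (86.75, Bralius, 1,711 units, £88,458.70):
Base rate for 86.75 is £2.50/unit.
Duty = 1,711 × £2.50 = £4,277.50.

£4,277.50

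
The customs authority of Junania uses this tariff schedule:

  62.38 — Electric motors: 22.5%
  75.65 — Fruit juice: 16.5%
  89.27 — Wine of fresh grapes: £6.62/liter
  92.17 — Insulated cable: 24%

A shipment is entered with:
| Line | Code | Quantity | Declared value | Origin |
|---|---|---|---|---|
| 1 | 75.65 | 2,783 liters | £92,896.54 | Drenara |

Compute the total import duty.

Line 1 (75.65, Drenara, 2,783 liters, £92,896.54):
Base rate for 75.65 is 16.5%.
Duty = £92,896.54 × 16.5% = £15,327.93.

£15,327.93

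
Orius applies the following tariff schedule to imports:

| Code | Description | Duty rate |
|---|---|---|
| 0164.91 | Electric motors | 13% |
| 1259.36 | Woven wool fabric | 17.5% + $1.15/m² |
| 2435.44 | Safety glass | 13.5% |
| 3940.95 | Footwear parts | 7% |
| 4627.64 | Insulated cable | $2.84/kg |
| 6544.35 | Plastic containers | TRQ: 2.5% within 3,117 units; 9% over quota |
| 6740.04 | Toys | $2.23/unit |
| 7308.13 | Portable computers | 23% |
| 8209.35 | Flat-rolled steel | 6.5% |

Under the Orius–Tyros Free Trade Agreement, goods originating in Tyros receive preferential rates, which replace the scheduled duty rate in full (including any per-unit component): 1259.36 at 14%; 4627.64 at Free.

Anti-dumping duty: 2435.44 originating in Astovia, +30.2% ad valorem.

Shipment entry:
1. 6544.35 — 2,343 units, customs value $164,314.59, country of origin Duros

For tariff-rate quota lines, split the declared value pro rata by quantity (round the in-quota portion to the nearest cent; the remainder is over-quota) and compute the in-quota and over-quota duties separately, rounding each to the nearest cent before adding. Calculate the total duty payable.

$4,107.86

Line 1 (6544.35, Duros, 2,343 units, $164,314.59):
Code 6544.35 is under a tariff-rate quota (threshold 3,117 units). Quantity 2,343 units is within the quota, so the in-quota rate 2.5% applies to the full value.
Duty = $164,314.59 × 2.5% = $4,107.86.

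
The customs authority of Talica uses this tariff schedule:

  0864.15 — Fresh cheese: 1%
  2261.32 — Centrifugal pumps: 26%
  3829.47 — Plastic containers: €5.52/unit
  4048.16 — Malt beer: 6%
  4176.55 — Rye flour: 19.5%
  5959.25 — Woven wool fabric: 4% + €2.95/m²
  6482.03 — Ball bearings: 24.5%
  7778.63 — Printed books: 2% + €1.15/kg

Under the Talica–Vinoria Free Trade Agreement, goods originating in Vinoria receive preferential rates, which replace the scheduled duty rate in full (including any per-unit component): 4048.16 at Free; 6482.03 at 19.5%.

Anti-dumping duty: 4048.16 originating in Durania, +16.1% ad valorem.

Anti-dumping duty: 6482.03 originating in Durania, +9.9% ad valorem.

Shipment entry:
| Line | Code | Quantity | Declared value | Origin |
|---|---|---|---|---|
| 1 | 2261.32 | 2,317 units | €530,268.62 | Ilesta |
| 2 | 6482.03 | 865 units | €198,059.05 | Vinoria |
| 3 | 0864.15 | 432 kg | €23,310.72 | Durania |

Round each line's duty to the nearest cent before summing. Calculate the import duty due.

Line 1 (2261.32, Ilesta, 2,317 units, €530,268.62):
Base rate for 2261.32 is 26%.
Duty = €530,268.62 × 26% = €137,869.84.
Line 2 (6482.03, Vinoria, 865 units, €198,059.05):
Base rate for 6482.03 is 24.5%.
Origin Vinoria qualifies under the Talica–Vinoria agreement and 6482.03 is covered: preferential rate 19.5% applies instead.
The additional-duty order on 6482.03 targets Durania, not Vinoria; it does not apply.
Duty = €198,059.05 × 19.5% = €38,621.51.
Line 3 (0864.15, Durania, 432 kg, €23,310.72):
Base rate for 0864.15 is 1%.
Duty = €23,310.72 × 1% = €233.11.
Total = €137,869.84 + €38,621.51 + €233.11 = €176,724.46.

€176,724.46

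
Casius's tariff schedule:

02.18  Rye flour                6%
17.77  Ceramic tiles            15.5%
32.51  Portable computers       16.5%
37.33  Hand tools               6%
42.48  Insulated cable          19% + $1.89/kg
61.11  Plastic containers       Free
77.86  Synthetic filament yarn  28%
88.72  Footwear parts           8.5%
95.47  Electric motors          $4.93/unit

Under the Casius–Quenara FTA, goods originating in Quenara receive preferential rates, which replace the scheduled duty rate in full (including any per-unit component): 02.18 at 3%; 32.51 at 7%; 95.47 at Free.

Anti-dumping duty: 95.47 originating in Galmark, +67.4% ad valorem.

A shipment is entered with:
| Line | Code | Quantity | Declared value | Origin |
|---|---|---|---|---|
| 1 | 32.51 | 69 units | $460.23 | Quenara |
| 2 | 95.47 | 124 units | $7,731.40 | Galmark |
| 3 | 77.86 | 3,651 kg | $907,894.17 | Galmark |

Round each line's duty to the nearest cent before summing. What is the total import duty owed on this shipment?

$260,064.87

Line 1 (32.51, Quenara, 69 units, $460.23):
Base rate for 32.51 is 16.5%.
Origin Quenara qualifies under the Casius–Quenara agreement and 32.51 is covered: preferential rate 7% applies instead.
Duty = $460.23 × 7% = $32.22.
Line 2 (95.47, Galmark, 124 units, $7,731.40):
Base rate for 95.47 is $4.93/unit.
95.47 has an FTA preferential rate, but origin Galmark is not Quenara; base rate stands.
Additional duty on 95.47 from Galmark: +67.4% ad valorem. Applied ad valorem rate = 67.4%.
Duty = $7,731.40 × 67.4% + 124 × $4.93 = $5,822.28.
Line 3 (77.86, Galmark, 3,651 kg, $907,894.17):
Base rate for 77.86 is 28%.
Duty = $907,894.17 × 28% = $254,210.37.
Total = $32.22 + $5,822.28 + $254,210.37 = $260,064.87.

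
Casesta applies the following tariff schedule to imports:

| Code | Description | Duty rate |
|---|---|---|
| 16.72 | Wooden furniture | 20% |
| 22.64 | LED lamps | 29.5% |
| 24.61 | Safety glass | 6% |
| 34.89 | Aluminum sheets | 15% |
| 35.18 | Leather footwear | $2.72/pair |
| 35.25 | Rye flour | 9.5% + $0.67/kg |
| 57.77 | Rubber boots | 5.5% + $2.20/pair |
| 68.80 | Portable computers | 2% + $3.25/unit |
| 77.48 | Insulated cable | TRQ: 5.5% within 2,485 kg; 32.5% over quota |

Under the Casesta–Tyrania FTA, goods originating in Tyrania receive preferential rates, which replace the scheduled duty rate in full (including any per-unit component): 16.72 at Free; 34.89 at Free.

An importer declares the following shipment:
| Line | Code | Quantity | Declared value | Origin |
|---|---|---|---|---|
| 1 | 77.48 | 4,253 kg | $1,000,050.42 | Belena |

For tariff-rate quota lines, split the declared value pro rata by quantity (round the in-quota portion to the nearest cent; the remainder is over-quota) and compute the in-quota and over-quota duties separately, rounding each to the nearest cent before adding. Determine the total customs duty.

$167,249.20

Line 1 (77.48, Belena, 4,253 kg, $1,000,050.42):
Code 77.48 is under a tariff-rate quota (threshold 2,485 kg). In-quota: 2,485 kg at 5.5%; over-quota: 1,768 kg at 32.5%.
Pro-rata value split: in-quota = $1,000,050.42 × 2,485/4,253 = $584,322.90; over-quota = $1,000,050.42 − $584,322.90 = $415,727.52.
In-quota duty = $584,322.90 × 5.5% = $32,137.76. Over-quota duty = $415,727.52 × 32.5% = $135,111.44.
Line duty = $32,137.76 + $135,111.44 = $167,249.20.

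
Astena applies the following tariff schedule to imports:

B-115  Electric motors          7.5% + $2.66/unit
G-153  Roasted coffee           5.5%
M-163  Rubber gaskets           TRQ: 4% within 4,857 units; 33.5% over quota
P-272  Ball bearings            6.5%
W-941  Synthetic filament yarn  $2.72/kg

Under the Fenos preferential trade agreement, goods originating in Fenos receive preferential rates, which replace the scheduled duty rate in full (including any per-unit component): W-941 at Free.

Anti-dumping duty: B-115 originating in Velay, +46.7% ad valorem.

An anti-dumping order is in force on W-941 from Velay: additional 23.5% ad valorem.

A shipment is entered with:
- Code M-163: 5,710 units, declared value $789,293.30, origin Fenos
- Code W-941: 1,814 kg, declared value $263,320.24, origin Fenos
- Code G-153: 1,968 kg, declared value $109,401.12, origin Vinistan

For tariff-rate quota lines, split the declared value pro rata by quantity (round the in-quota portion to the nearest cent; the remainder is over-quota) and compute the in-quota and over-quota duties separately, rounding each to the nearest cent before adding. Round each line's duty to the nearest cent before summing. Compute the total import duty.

$72,372.29

Line 1 (M-163, Fenos, 5,710 units, $789,293.30):
Code M-163 is under a tariff-rate quota (threshold 4,857 units). In-quota: 4,857 units at 4%; over-quota: 853 units at 33.5%.
Pro-rata value split: in-quota = $789,293.30 × 4,857/5,710 = $671,383.11; over-quota = $789,293.30 − $671,383.11 = $117,910.19.
In-quota duty = $671,383.11 × 4% = $26,855.32. Over-quota duty = $117,910.19 × 33.5% = $39,499.91.
Line duty = $26,855.32 + $39,499.91 = $66,355.23.
Line 2 (W-941, Fenos, 1,814 kg, $263,320.24):
Base rate for W-941 is $2.72/kg.
Origin Fenos qualifies under the Astena–Fenos agreement and W-941 is covered: preferential rate Free applies instead.
The additional-duty order on W-941 targets Velay, not Fenos; it does not apply.
Duty = $263,320.24 × 0% = $0.00.
Line 3 (G-153, Vinistan, 1,968 kg, $109,401.12):
Base rate for G-153 is 5.5%.
Duty = $109,401.12 × 5.5% = $6,017.06.
Total = $66,355.23 + $0.00 + $6,017.06 = $72,372.29.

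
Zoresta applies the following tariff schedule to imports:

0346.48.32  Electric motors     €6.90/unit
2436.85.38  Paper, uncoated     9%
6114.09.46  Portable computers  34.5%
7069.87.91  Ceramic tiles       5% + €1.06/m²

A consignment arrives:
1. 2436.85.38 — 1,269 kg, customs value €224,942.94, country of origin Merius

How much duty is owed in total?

Line 1 (2436.85.38, Merius, 1,269 kg, €224,942.94):
Base rate for 2436.85.38 is 9%.
Duty = €224,942.94 × 9% = €20,244.86.

€20,244.86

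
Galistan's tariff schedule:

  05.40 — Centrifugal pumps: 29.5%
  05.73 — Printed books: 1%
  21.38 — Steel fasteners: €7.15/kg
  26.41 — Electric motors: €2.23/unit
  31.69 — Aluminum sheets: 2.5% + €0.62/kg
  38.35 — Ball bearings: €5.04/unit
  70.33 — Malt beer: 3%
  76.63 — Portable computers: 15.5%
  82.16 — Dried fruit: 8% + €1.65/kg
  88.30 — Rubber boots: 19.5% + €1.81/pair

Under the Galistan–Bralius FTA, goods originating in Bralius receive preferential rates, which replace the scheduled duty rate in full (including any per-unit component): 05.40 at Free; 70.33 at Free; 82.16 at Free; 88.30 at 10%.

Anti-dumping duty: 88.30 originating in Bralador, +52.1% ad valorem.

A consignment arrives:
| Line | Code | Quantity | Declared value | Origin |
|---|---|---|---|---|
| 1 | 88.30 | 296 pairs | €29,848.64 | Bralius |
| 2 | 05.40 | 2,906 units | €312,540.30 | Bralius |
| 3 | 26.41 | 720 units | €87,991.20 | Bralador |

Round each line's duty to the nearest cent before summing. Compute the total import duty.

Line 1 (88.30, Bralius, 296 pairs, €29,848.64):
Base rate for 88.30 is 19.5% + €1.81/pair.
Origin Bralius qualifies under the Galistan–Bralius agreement and 88.30 is covered: preferential rate 10% applies instead.
The additional-duty order on 88.30 targets Bralador, not Bralius; it does not apply.
Duty = €29,848.64 × 10% = €2,984.86.
Line 2 (05.40, Bralius, 2,906 units, €312,540.30):
Base rate for 05.40 is 29.5%.
Origin Bralius qualifies under the Galistan–Bralius agreement and 05.40 is covered: preferential rate Free applies instead.
Duty = €312,540.30 × 0% = €0.00.
Line 3 (26.41, Bralador, 720 units, €87,991.20):
Base rate for 26.41 is €2.23/unit.
Duty = 720 × €2.23 = €1,605.60.
Total = €2,984.86 + €0.00 + €1,605.60 = €4,590.46.

€4,590.46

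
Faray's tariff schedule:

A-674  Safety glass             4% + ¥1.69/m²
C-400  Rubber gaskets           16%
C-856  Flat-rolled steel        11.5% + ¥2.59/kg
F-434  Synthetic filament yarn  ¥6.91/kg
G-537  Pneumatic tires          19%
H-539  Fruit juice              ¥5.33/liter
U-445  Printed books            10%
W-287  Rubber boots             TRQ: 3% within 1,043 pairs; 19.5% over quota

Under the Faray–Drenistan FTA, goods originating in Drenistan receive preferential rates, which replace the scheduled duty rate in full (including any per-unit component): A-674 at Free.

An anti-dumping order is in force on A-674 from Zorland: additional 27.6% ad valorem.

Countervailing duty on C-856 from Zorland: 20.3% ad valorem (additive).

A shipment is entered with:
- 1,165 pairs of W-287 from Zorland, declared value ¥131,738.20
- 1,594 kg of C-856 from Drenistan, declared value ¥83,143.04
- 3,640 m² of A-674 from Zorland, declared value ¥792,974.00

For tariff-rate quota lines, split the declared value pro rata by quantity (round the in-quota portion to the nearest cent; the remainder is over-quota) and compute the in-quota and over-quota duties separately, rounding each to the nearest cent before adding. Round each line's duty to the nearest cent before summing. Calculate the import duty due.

Line 1 (W-287, Zorland, 1,165 pairs, ¥131,738.20):
Code W-287 is under a tariff-rate quota (threshold 1,043 pairs). In-quota: 1,043 pairs at 3%; over-quota: 122 pairs at 19.5%.
Pro-rata value split: in-quota = ¥131,738.20 × 1,043/1,165 = ¥117,942.44; over-quota = ¥131,738.20 − ¥117,942.44 = ¥13,795.76.
In-quota duty = ¥117,942.44 × 3% = ¥3,538.27. Over-quota duty = ¥13,795.76 × 19.5% = ¥2,690.17.
Line duty = ¥3,538.27 + ¥2,690.17 = ¥6,228.44.
Line 2 (C-856, Drenistan, 1,594 kg, ¥83,143.04):
Base rate for C-856 is 11.5% + ¥2.59/kg.
Origin Drenistan is the FTA partner but C-856 is not on the preference list; base rate stands.
The additional-duty order on C-856 targets Zorland, not Drenistan; it does not apply.
Duty = ¥83,143.04 × 11.5% + 1,594 × ¥2.59 = ¥13,689.91.
Line 3 (A-674, Zorland, 3,640 m², ¥792,974.00):
Base rate for A-674 is 4% + ¥1.69/m².
A-674 has an FTA preferential rate, but origin Zorland is not Drenistan; base rate stands.
Additional duty on A-674 from Zorland: +27.6%. Applied ad valorem rate: 4% + 27.6% = 31.6%.
Duty = ¥792,974.00 × 31.6% + 3,640 × ¥1.69 = ¥256,731.38.
Total = ¥6,228.44 + ¥13,689.91 + ¥256,731.38 = ¥276,649.73.

¥276,649.73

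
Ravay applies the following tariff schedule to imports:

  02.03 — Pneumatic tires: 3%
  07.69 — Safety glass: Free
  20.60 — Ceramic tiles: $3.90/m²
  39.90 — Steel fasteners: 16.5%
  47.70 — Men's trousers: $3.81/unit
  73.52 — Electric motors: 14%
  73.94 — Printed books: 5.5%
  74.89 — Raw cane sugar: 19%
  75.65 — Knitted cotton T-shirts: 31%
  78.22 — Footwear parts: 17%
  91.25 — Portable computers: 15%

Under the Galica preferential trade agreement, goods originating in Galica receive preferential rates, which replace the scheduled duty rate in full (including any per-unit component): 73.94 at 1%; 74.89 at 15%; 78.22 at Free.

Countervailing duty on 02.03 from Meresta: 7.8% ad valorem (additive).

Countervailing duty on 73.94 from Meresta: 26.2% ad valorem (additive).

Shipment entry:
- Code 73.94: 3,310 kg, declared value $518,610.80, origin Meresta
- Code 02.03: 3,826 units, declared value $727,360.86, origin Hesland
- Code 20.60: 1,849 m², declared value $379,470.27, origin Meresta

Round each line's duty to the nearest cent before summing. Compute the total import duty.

Line 1 (73.94, Meresta, 3,310 kg, $518,610.80):
Base rate for 73.94 is 5.5%.
73.94 has an FTA preferential rate, but origin Meresta is not Galica; base rate stands.
Additional duty on 73.94 from Meresta: +26.2%. Applied ad valorem rate: 5.5% + 26.2% = 31.7%.
Duty = $518,610.80 × 31.7% = $164,399.62.
Line 2 (02.03, Hesland, 3,826 units, $727,360.86):
Base rate for 02.03 is 3%.
The additional-duty order on 02.03 targets Meresta, not Hesland; it does not apply.
Duty = $727,360.86 × 3% = $21,820.83.
Line 3 (20.60, Meresta, 1,849 m², $379,470.27):
Base rate for 20.60 is $3.90/m².
Duty = 1,849 × $3.90 = $7,211.10.
Total = $164,399.62 + $21,820.83 + $7,211.10 = $193,431.55.

$193,431.55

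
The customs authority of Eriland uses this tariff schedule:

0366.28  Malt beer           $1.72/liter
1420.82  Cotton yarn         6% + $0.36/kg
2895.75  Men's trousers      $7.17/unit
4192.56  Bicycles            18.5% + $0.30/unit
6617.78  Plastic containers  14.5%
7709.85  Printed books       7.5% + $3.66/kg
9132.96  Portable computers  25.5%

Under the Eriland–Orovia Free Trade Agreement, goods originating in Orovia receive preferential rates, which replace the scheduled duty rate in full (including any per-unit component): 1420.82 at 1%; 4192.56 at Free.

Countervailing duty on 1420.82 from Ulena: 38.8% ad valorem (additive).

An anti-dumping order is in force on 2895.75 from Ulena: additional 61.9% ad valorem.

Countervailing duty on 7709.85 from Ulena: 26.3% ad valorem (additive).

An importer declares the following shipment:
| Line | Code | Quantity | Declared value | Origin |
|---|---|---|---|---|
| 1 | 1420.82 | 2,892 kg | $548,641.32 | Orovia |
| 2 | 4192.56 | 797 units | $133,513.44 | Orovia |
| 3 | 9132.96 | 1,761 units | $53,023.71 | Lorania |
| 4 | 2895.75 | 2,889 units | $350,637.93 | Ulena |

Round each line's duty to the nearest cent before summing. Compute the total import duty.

$256,766.47

Line 1 (1420.82, Orovia, 2,892 kg, $548,641.32):
Base rate for 1420.82 is 6% + $0.36/kg.
Origin Orovia qualifies under the Eriland–Orovia agreement and 1420.82 is covered: preferential rate 1% applies instead.
The additional-duty order on 1420.82 targets Ulena, not Orovia; it does not apply.
Duty = $548,641.32 × 1% = $5,486.41.
Line 2 (4192.56, Orovia, 797 units, $133,513.44):
Base rate for 4192.56 is 18.5% + $0.30/unit.
Origin Orovia qualifies under the Eriland–Orovia agreement and 4192.56 is covered: preferential rate Free applies instead.
Duty = $133,513.44 × 0% = $0.00.
Line 3 (9132.96, Lorania, 1,761 units, $53,023.71):
Base rate for 9132.96 is 25.5%.
Duty = $53,023.71 × 25.5% = $13,521.05.
Line 4 (2895.75, Ulena, 2,889 units, $350,637.93):
Base rate for 2895.75 is $7.17/unit.
Additional duty on 2895.75 from Ulena: +61.9% ad valorem. Applied ad valorem rate = 61.9%.
Duty = $350,637.93 × 61.9% + 2,889 × $7.17 = $237,759.01.
Total = $5,486.41 + $0.00 + $13,521.05 + $237,759.01 = $256,766.47.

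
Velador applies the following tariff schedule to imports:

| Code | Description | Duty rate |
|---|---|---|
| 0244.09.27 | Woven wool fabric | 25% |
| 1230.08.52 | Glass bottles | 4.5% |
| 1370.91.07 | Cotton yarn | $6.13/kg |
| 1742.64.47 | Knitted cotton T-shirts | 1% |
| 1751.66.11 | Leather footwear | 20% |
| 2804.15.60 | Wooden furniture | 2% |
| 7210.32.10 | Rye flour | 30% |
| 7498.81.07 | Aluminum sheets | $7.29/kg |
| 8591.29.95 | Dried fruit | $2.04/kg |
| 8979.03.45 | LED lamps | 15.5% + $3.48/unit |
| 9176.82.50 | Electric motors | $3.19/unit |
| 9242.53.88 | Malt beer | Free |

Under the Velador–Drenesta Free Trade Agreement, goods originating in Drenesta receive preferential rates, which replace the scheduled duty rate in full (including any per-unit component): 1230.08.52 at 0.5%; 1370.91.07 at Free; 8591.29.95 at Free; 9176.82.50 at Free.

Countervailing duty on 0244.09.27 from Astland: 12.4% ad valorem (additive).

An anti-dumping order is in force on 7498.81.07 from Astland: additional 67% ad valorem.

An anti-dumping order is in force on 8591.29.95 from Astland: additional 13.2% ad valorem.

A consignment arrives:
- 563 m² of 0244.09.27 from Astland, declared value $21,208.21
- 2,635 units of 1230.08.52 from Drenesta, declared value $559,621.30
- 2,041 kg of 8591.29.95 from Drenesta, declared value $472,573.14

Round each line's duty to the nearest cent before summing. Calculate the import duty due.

$10,729.98

Line 1 (0244.09.27, Astland, 563 m², $21,208.21):
Base rate for 0244.09.27 is 25%.
Additional duty on 0244.09.27 from Astland: +12.4%. Applied ad valorem rate: 25% + 12.4% = 37.4%.
Duty = $21,208.21 × 37.4% = $7,931.87.
Line 2 (1230.08.52, Drenesta, 2,635 units, $559,621.30):
Base rate for 1230.08.52 is 4.5%.
Origin Drenesta qualifies under the Velador–Drenesta agreement and 1230.08.52 is covered: preferential rate 0.5% applies instead.
Duty = $559,621.30 × 0.5% = $2,798.11.
Line 3 (8591.29.95, Drenesta, 2,041 kg, $472,573.14):
Base rate for 8591.29.95 is $2.04/kg.
Origin Drenesta qualifies under the Velador–Drenesta agreement and 8591.29.95 is covered: preferential rate Free applies instead.
The additional-duty order on 8591.29.95 targets Astland, not Drenesta; it does not apply.
Duty = $472,573.14 × 0% = $0.00.
Total = $7,931.87 + $2,798.11 + $0.00 = $10,729.98.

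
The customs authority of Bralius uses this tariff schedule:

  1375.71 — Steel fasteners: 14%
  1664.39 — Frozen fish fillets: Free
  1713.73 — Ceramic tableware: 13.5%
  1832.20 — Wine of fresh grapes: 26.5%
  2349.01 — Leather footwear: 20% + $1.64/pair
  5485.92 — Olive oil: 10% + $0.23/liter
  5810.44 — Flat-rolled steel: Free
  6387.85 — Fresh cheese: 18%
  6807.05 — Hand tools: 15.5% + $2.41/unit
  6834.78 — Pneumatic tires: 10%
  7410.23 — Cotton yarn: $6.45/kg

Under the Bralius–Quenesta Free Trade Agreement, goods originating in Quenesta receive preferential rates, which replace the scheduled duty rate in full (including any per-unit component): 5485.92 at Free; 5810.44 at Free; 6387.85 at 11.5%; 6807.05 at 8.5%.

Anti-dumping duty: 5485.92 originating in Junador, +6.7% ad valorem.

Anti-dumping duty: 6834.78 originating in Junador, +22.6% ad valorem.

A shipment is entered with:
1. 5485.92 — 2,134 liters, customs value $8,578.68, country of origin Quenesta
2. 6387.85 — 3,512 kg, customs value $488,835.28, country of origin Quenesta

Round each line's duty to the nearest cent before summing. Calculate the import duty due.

Line 1 (5485.92, Quenesta, 2,134 liters, $8,578.68):
Base rate for 5485.92 is 10% + $0.23/liter.
Origin Quenesta qualifies under the Bralius–Quenesta agreement and 5485.92 is covered: preferential rate Free applies instead.
The additional-duty order on 5485.92 targets Junador, not Quenesta; it does not apply.
Duty = $8,578.68 × 0% = $0.00.
Line 2 (6387.85, Quenesta, 3,512 kg, $488,835.28):
Base rate for 6387.85 is 18%.
Origin Quenesta qualifies under the Bralius–Quenesta agreement and 6387.85 is covered: preferential rate 11.5% applies instead.
Duty = $488,835.28 × 11.5% = $56,216.06.
Total = $0.00 + $56,216.06 = $56,216.06.

$56,216.06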